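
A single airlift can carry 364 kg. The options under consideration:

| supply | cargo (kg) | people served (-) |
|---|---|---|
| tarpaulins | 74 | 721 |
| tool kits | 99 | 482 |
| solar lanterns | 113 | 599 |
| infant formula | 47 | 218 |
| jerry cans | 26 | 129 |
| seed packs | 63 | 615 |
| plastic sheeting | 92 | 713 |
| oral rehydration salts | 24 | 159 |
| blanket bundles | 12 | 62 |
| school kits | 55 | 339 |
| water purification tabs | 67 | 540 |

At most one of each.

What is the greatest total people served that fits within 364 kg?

The ratio heuristic lands on tarpaulins + jerry cans + seed packs + plastic sheeting + oral rehydration salts + blanket bundles + water purification tabs (2939) but leaves 6 kg idle.
The 50 kg tied up in jerry cans and oral rehydration salts is better spent on school kits — total rises to 2990 (363 kg).

2990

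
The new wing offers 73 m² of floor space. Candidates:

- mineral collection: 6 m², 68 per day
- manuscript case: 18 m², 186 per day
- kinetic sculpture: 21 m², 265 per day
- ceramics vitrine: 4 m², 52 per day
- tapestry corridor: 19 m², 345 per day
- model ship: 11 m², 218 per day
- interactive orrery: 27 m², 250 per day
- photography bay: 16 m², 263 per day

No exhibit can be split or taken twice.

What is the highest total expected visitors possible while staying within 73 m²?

1159

Ranking by ratio (expected visitors/m²): model ship 19.82, tapestry corridor 18.16, photography bay 16.44.
Taking the top-ratio exhibits first gives kinetic sculpture + ceramics vitrine + tapestry corridor + model ship + photography bay for 1143 (71 m²).
The 4 m² tied up in ceramics vitrine is better spent on mineral collection — total rises to 1159 (73 m²).
Nothing else within 73 m² beats 1159.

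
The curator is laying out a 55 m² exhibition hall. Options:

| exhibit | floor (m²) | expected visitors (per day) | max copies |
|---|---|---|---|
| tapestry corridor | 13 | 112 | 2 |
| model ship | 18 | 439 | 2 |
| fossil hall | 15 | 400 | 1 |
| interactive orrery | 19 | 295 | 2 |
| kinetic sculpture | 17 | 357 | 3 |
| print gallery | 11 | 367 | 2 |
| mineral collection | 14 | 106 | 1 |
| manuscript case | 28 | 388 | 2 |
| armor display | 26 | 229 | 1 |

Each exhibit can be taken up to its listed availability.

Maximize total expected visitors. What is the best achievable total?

1573

Density check — print gallery 33.36, fossil hall 26.67, model ship 24.39 are the best per m².
Best packing: model ship + fossil hall + 2×print gallery — 55 m², 1573 total.
That's the maximum — no swap from here does better than 1573.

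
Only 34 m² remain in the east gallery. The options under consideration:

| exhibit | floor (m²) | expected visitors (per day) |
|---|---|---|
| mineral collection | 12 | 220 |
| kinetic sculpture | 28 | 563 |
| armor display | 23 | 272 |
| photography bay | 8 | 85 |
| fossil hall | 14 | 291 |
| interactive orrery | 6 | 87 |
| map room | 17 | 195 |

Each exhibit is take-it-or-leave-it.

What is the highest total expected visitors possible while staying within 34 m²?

Greedy by ratio would take mineral collection + fossil hall + interactive orrery: 32 m² used, total 598.
The 26 m² tied up in mineral collection and fossil hall is better spent on kinetic sculpture — total rises to 650 (34 m²).
Nothing else within 34 m² beats 650.

650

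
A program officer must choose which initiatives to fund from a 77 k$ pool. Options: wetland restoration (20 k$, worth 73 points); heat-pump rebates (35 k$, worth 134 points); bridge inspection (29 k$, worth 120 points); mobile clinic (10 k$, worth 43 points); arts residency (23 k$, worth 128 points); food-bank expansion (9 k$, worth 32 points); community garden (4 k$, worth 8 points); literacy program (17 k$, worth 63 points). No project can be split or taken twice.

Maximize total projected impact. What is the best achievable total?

Ranking by ratio (projected impact/k$): arts residency 5.57, mobile clinic 4.30, bridge inspection 4.14, heat-pump rebates 3.83.
A density-first pass picks bridge inspection + mobile clinic + arts residency + food-bank expansion + community garden — 331 at 75 k$.
The 33 k$ tied up in bridge inspection and community garden is better spent on heat-pump rebates — total rises to 337 (77 k$).
Runner-up bridge inspection + mobile clinic + arts residency + food-bank expansion + community garden tops out at 331.

337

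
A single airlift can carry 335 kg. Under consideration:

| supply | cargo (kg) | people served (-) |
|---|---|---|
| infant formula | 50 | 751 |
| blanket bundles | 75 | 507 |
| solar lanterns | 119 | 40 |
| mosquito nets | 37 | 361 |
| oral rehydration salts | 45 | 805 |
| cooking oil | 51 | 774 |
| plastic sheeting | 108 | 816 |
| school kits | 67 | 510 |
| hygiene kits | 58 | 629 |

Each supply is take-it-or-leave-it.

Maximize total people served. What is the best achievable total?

3830

Infant formula + mosquito nets + oral rehydration salts + cooking oil + school kits + hygiene kits uses 308 of the 335 kg and totals 3830.
That's the maximum — no swap from here does better than 3830.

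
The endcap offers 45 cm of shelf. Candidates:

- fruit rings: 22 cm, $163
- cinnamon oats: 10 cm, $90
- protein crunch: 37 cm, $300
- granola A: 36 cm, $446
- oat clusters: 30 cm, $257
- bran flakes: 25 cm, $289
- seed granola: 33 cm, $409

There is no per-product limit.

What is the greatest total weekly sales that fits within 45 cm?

499

Ranking by ratio (weekly sales/cm): seed granola 12.39, granola A 12.39, bran flakes 11.56, cinnamon oats 9.00.
The ratio ordering already packs tightly: cinnamon oats + seed granola, 43 cm, 499.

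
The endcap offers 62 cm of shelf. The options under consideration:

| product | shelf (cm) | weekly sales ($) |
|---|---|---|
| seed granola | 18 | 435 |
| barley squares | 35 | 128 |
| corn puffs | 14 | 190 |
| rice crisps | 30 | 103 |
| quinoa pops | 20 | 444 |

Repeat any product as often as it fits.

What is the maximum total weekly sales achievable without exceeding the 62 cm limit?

By weekly sales per cm: seed granola 24.17, quinoa pops 22.20, corn puffs 13.57 lead.
The ratio heuristic lands on 3×seed granola (1305) but leaves 8 cm idle.
Dropping 3×seed granola frees 54 cm; slotting in 3×quinoa pops (60 cm) lifts the total to 1332 at 60 cm.
The spare 2 cm is too small for any remaining product, and no exchange beats 1332.

1332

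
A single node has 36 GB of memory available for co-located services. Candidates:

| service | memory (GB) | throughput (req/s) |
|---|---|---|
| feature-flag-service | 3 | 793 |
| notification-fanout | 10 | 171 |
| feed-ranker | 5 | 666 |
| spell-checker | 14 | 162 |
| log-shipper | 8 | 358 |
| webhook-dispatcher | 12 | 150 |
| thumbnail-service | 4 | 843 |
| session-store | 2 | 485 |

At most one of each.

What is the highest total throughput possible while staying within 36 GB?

3316

By throughput per GB: feature-flag-service 264.33, session-store 242.50, thumbnail-service 210.75, feed-ranker 133.20 lead.
Taking feature-flag-service + notification-fanout + feed-ranker + log-shipper + thumbnail-service + session-store: 32 GB used, 3316 in throughput.
An exhaustive check of the 256 subsets confirms 3316.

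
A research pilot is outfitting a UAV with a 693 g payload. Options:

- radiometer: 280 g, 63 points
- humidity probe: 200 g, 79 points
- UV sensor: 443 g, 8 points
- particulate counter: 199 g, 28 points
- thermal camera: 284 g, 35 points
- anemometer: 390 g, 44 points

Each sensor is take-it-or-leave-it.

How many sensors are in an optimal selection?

3

Optimal total is 170.
One optimal bundle: radiometer + humidity probe + particulate counter (679 g).
Every optimal selection uses 3 sensors.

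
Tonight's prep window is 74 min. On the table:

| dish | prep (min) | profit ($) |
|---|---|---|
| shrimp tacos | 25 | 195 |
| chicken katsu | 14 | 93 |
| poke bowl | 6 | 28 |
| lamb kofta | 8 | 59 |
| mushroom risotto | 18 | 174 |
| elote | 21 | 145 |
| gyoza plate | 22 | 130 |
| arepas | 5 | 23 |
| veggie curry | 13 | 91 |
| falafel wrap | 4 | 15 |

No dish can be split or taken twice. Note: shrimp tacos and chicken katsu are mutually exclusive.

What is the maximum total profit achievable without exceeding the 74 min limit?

573

Density check — mushroom risotto 9.67, shrimp tacos 7.80, lamb kofta 7.38, veggie curry 7.00 are the best per min.
Taking the top-ratio dishes first gives shrimp tacos + poke bowl + lamb kofta + mushroom risotto + veggie curry + falafel wrap for 562 (74 min).
The 23 min tied up in poke bowl and veggie curry and falafel wrap is better spent on elote — total rises to 573 (72 min).
That's the maximum — no feasible swap from here does better than 573.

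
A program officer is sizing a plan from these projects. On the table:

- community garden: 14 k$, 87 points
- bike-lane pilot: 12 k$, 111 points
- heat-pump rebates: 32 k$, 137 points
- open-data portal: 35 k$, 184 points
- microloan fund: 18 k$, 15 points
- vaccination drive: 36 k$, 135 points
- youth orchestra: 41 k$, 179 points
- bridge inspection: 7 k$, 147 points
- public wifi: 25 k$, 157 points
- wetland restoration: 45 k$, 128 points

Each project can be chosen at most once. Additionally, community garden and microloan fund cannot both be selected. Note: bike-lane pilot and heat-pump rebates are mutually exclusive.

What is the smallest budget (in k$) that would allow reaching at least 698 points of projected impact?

109

Need the lightest bundle worth ≥ 698.
community garden + bike-lane pilot + open-data portal + youth orchestra + bridge inspection reaches 708 using 109 k$.
Any bundle with less than 109 k$ falls short of 698.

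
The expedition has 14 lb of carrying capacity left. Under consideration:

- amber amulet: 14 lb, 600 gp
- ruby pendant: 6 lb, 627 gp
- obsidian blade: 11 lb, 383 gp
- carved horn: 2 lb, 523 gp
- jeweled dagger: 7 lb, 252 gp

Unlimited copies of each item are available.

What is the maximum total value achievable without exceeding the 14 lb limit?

3661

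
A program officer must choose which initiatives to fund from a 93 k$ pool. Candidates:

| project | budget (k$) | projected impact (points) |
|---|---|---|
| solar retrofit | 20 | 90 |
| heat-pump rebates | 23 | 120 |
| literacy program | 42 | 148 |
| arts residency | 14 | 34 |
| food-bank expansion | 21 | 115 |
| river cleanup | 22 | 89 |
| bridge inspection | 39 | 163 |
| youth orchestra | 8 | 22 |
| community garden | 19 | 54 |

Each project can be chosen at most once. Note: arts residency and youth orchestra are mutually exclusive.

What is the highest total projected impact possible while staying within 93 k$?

Density check — food-bank expansion 5.48, heat-pump rebates 5.22, solar retrofit 4.50 are the best per k$.
A density-first pass picks solar retrofit + heat-pump rebates + food-bank expansion + river cleanup — 414 at 86 k$.
Replace solar retrofit and river cleanup with bridge inspection + youth orchestra: the trade gains 6 net, giving 420 at 91 k$.

420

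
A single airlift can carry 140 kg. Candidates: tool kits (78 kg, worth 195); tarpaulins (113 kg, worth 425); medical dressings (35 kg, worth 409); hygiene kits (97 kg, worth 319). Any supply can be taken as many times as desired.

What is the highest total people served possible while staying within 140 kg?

1636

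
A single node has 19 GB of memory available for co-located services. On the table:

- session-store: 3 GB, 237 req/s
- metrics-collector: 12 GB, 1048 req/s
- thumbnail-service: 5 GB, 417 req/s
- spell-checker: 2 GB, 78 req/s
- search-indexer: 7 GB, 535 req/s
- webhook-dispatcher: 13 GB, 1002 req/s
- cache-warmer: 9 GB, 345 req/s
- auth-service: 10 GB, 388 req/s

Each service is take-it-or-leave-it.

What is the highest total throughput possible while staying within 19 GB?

1583

Greedy by ratio would take metrics-collector + thumbnail-service + spell-checker: 19 GB used, total 1543.
Replace thumbnail-service and spell-checker with search-indexer: the trade gains 40 net, giving 1583 at 19 GB.
Next best is metrics-collector + thumbnail-service + spell-checker at 1543 (19 GB) — short by 40.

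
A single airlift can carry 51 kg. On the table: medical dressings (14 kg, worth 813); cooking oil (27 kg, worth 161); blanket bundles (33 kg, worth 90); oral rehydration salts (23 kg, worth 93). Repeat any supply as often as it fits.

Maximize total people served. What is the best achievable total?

Best packing: 3×medical dressings — 42 kg, 2439 total.
That's the maximum — no swap from here does better than 2439.

2439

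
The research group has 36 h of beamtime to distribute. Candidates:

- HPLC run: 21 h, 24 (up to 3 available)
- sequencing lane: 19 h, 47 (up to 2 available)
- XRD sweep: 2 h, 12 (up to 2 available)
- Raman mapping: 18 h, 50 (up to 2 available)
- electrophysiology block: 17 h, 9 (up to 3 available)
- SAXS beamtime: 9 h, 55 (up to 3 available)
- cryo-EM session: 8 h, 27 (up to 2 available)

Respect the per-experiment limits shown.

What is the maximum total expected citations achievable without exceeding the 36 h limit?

By expected citations per h: SAXS beamtime 6.11, XRD sweep 6.00, cryo-EM session 3.38, Raman mapping 2.78 lead.
The ratio heuristic lands on 2×XRD sweep + 3×SAXS beamtime (189) but leaves 5 h idle.
Replace 2×XRD sweep with cryo-EM session: the trade gains 3 net, giving 192 at 35 h.

192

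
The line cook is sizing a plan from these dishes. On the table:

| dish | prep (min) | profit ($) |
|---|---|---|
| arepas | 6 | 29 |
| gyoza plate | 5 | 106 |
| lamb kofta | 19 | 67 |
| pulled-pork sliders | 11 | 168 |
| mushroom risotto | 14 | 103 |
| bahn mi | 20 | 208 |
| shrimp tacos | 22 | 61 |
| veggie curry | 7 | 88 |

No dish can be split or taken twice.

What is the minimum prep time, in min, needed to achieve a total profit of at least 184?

Look for the lowest-prep combination reaching 184.
gyoza plate + veggie curry reaches 194 using 12 min.
Below 12 min the best achievable stays under 184.

12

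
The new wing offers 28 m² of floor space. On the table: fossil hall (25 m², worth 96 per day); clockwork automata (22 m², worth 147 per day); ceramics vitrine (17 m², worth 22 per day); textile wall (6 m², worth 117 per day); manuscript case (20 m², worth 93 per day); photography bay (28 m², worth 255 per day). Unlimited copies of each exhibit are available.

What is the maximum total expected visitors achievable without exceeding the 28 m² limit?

The ratio ordering already packs tightly: 4×textile wall, 24 m², 468.
Nothing else within 28 m² beats 468.

468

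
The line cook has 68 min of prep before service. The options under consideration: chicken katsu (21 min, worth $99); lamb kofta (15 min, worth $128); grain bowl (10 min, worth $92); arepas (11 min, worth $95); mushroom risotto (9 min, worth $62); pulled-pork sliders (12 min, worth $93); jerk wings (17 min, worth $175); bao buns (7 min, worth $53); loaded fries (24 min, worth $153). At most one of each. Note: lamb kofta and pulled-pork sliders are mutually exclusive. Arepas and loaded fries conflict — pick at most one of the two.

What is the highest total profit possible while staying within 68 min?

570

Grain bowl + arepas + mushroom risotto + pulled-pork sliders + jerk wings + bao buns uses 66 of the 68 min and totals 570.
Runner-up lamb kofta + grain bowl + arepas + mushroom risotto + jerk wings tops out at 552.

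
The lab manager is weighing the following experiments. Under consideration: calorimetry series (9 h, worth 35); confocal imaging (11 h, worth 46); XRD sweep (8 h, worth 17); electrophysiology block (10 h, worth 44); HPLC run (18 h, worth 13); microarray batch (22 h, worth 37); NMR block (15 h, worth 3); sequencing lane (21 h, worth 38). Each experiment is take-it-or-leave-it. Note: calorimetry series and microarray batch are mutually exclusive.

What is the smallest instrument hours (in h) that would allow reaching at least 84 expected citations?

Need the lightest bundle worth ≥ 84.
confocal imaging + electrophysiology block: 90 expected citations at 21 h.
Any bundle with less than 21 h falls short of 84.

21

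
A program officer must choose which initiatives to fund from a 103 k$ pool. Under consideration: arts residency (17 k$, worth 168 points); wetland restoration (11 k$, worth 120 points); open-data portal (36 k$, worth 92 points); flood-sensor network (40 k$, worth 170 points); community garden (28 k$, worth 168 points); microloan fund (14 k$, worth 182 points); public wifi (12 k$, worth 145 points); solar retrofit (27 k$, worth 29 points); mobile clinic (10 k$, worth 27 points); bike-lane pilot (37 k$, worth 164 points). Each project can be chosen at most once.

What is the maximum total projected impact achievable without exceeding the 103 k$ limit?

810

Best packing: arts residency + wetland restoration + community garden + microloan fund + public wifi + mobile clinic — 92 k$, 810 total.
That's the maximum — no swap from here does better than 810.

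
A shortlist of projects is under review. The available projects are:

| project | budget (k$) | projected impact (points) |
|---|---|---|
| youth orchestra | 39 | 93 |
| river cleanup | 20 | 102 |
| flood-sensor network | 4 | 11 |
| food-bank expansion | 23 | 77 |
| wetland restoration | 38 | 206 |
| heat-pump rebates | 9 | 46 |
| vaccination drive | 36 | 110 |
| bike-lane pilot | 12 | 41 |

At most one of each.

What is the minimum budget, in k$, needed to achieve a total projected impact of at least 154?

Minimise k$ subject to total projected impact ≥ 154.
river cleanup + flood-sensor network + heat-pump rebates: 159 projected impact at 33 k$.
Below 33 k$ the best achievable stays under 154.

33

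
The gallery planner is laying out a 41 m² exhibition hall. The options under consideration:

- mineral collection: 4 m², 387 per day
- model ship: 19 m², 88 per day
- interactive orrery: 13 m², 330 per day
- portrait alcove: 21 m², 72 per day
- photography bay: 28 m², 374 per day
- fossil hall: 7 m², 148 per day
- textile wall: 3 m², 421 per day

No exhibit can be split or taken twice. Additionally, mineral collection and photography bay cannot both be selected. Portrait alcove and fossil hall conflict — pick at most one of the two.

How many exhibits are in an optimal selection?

The maximum expected visitors within 41 m² is 1286.
mineral collection + interactive orrery + fossil hall + textile wall hits 1286 at 27 m².
All optima have 4 exhibits.

4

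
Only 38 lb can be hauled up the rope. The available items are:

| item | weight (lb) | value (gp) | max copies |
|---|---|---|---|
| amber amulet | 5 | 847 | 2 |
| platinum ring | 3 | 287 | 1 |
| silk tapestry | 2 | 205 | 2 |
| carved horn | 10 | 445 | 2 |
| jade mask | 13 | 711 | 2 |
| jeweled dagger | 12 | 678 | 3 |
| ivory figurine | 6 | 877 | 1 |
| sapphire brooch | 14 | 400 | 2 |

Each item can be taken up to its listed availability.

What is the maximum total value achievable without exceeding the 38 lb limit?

Taking the top-ratio items first gives 2×amber amulet + platinum ring + 2×silk tapestry + jeweled dagger + ivory figurine for 3946 (35 lb).
Replace jeweled dagger with jade mask: the trade gains 33 net, giving 3979 at 36 lb.

3979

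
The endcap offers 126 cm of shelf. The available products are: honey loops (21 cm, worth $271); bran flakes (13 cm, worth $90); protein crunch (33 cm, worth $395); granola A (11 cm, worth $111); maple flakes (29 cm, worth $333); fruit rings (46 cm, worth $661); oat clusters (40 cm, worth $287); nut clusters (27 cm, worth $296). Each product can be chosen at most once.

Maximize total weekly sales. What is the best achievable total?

1561

Filling by ratio: honey loops + bran flakes + protein crunch + granola A + fruit rings for 1528, with 2 cm left unused.
A better packing is honey loops + maple flakes + fruit rings + nut clusters: 123 cm, total 1561.
That's the maximum — no swap from here does better than 1561.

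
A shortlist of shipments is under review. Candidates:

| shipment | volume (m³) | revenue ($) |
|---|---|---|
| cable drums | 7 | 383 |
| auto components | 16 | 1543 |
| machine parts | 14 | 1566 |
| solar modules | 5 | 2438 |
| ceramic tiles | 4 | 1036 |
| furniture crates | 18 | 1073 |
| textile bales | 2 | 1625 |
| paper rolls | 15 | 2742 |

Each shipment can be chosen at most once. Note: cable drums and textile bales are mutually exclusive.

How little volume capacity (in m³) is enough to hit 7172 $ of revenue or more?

Minimise m³ subject to total revenue ≥ 7172.
solar modules + ceramic tiles + textile bales + paper rolls: 7841 revenue at 26 m³.
No combination under 26 m³ hits 7172.

26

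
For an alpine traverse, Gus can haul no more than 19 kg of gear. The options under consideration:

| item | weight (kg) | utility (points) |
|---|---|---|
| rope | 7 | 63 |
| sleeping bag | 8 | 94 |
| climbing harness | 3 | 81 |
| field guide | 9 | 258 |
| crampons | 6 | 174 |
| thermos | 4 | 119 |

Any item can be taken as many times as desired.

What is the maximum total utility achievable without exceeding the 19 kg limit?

557

Best packing: climbing harness + 4×thermos — 19 kg, 557 total.
No other feasible combination exceeds 557.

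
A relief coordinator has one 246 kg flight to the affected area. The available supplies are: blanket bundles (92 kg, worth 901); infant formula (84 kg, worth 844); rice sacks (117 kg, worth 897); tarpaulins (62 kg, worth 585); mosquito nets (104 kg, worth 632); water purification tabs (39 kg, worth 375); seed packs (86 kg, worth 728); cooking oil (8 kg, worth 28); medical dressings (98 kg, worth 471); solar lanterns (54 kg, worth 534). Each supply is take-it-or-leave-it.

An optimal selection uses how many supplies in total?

The maximum people served within 246 kg is 2358.
For example blanket bundles + infant formula + tarpaulins + cooking oil achieves it, using 246 kg.
Any selection reaching 2358 contains exactly 4 supplies.

4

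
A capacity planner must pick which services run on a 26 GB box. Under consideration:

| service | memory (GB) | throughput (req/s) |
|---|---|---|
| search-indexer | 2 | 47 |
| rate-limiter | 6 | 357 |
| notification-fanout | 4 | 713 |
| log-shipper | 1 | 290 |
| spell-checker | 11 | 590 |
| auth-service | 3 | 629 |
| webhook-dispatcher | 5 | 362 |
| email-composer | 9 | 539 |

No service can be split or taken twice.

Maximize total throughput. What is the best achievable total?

2631

A density-first pass picks search-indexer + notification-fanout + log-shipper + auth-service + webhook-dispatcher + email-composer — 2580 at 24 GB.
Replace email-composer with spell-checker: the trade gains 51 net, giving 2631 at 26 GB.
That's the maximum — no swap from here does better than 2631.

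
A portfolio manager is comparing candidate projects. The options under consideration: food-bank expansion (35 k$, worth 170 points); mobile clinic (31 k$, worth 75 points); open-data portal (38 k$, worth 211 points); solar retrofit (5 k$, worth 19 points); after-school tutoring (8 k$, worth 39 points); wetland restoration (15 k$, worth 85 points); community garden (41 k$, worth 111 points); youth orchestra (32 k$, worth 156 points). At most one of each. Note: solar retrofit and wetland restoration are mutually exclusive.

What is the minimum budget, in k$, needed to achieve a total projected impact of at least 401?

Need the lightest bundle worth ≥ 401.
open-data portal + after-school tutoring + youth orchestra reaches 406 using 78 k$.
Below 78 k$ the best achievable stays under 401.

78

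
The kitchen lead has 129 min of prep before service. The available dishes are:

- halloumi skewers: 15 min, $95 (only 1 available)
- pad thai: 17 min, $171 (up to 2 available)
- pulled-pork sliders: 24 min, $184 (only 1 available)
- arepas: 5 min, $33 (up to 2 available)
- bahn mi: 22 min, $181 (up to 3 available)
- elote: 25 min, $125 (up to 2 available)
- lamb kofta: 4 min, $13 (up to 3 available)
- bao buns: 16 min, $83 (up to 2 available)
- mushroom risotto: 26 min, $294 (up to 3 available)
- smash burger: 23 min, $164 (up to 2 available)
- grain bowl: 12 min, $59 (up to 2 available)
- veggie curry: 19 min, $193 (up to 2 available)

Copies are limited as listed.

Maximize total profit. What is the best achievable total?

1349

Density check — mushroom risotto 11.31, veggie curry 10.16, pad thai 10.06 are the best per min.
Filling by ratio: 2×arepas + 3×mushroom risotto + 2×veggie curry for 1334, with 3 min left unused.
The 31 min tied up in arepas and mushroom risotto is better spent on 2×pad thai — total rises to 1349 (129 min).
Nothing else within 129 min beats 1349.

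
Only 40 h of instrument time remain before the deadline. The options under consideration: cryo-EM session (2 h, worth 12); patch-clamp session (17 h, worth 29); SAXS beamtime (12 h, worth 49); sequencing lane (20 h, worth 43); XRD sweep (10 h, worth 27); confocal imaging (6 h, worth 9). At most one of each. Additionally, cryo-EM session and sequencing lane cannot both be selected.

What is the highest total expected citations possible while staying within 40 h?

105

Filling by ratio: cryo-EM session + SAXS beamtime + XRD sweep + confocal imaging for 97, with 10 h left unused.
Replace cryo-EM session and confocal imaging with patch-clamp session: the trade gains 8 net, giving 105 at 39 h.
Every other selection either busts 40 h or breaks a pairing rule or fails to beat 105.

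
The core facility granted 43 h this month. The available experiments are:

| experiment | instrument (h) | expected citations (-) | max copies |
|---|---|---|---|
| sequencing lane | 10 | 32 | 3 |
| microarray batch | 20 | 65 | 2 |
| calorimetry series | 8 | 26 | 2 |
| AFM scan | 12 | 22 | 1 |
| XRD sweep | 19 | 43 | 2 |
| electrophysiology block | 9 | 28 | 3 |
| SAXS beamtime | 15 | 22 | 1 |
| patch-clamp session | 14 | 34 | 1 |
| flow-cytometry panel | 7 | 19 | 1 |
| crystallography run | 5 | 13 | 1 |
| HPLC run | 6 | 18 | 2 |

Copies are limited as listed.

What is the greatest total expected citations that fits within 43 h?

Filling by ratio: 2×microarray batch for 130, with 3 h left unused.
The 20 h tied up in microarray batch is better spent on calorimetry series + electrophysiology block + HPLC run — total rises to 137 (43 h).
No other feasible combination exceeds 137.

137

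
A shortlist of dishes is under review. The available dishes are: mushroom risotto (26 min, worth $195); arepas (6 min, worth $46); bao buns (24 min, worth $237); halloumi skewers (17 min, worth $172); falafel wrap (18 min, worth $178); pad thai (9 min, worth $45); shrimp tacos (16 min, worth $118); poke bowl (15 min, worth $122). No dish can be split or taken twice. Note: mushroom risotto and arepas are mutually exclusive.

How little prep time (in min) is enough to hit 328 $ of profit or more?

Minimise min subject to total profit ≥ 328.
halloumi skewers + falafel wrap reaches 350 using 35 min.
No combination under 35 min hits 328.

35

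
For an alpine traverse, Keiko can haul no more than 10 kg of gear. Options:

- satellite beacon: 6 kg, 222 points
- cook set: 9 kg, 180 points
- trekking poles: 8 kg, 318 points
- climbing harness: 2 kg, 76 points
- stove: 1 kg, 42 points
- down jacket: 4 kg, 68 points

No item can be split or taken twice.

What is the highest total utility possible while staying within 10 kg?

A density-first pass picks trekking poles + stove — 360 at 9 kg.
Dropping stove frees 1 kg; slotting in climbing harness (2 kg) lifts the total to 394 at 10 kg.
Next best is trekking poles + stove at 360 (9 kg) — short by 34.

394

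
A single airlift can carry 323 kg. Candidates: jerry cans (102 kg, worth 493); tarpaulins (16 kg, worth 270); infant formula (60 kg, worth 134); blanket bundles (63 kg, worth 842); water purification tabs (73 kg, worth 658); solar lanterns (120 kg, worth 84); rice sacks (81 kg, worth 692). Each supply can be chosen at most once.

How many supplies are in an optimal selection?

Best achievable people served is 2685.
One optimal bundle: jerry cans + blanket bundles + water purification tabs + rice sacks (319 kg).
Any selection reaching 2685 contains exactly 4 supplies.

4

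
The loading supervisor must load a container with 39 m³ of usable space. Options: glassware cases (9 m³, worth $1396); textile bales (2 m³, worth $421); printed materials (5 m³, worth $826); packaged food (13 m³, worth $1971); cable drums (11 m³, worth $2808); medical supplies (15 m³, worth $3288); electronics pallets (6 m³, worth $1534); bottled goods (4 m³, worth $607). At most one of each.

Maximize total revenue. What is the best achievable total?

8877

By revenue per m³: electronics pallets 255.67, cable drums 255.27, medical supplies 219.20, textile bales 210.50 lead.
Best packing: textile bales + printed materials + cable drums + medical supplies + electronics pallets — 39 m³, 8877 total.
An exhaustive check of the 256 subsets confirms 8877.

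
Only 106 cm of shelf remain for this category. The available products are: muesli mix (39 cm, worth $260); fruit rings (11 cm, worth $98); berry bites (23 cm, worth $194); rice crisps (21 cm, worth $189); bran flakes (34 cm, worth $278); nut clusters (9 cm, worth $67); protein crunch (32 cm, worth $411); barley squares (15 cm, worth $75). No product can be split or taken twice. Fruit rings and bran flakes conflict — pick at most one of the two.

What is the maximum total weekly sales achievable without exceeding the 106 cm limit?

967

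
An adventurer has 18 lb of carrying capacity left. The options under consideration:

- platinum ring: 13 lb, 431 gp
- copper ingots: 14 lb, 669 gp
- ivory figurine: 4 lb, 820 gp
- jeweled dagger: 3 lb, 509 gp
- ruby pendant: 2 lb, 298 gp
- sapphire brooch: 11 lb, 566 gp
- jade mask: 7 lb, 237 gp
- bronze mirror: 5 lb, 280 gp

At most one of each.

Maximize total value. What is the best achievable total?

1907

Ivory figurine + jeweled dagger + ruby pendant + bronze mirror uses 14 of the 18 lb and totals 1907.
Nothing else within 18 lb beats 1907.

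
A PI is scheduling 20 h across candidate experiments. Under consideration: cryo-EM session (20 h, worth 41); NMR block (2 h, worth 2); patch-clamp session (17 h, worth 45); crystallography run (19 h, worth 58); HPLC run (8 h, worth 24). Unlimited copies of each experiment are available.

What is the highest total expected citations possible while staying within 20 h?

58

Best packing: crystallography run — 19 h, 58 total.
No other feasible combination exceeds 58.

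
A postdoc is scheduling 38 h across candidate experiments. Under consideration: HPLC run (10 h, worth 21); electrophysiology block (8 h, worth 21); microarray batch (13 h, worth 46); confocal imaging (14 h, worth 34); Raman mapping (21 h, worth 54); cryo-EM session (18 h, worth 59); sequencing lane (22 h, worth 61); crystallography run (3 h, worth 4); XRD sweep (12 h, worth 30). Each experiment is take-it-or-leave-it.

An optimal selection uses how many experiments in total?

3

Optimal total is 111.
microarray batch + sequencing lane + crystallography run hits 111 at 38 h.
Every optimal selection uses 3 experiments.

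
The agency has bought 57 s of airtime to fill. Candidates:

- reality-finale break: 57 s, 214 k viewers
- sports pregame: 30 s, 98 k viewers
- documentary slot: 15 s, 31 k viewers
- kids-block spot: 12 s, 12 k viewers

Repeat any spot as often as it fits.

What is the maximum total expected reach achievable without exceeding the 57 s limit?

Best packing: reality-finale break — 57 s, 214 total.
That's the maximum — no swap from here does better than 214.

214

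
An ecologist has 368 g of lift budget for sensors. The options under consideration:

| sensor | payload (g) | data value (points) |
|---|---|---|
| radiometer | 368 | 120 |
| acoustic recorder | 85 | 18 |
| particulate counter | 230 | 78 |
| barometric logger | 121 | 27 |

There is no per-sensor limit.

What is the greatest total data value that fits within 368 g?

120

Greedy by ratio would take particulate counter + barometric logger: 351 g used, total 105.
Dropping particulate counter and barometric logger frees 351 g; slotting in radiometer (368 g) lifts the total to 120 at 368 g.
Nothing else within 368 g beats 120.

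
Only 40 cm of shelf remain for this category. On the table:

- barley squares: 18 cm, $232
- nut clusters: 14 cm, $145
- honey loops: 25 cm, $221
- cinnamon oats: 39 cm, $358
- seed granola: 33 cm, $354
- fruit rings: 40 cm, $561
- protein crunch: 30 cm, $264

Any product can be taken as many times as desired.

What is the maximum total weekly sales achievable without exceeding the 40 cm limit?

561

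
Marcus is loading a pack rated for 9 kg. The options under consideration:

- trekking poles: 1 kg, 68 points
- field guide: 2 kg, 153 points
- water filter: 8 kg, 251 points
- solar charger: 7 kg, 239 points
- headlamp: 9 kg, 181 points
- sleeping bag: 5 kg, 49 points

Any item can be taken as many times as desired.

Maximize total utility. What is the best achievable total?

680

Trekking poles + 4×field guide uses 9 of the 9 kg and totals 680.
Every other selection either busts 9 kg or fails to beat 680.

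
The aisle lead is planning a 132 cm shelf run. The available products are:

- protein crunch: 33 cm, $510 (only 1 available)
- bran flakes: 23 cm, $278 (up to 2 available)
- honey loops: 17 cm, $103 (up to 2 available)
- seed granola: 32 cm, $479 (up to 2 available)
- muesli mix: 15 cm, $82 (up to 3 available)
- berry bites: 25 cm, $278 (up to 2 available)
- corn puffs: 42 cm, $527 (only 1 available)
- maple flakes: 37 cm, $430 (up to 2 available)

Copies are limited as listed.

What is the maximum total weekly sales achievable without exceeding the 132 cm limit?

1794

By weekly sales per cm: protein crunch 15.45, seed granola 14.97, corn puffs 12.55 lead.
Taking the top-ratio products first gives protein crunch + bran flakes + 2×seed granola for 1746 (120 cm).
Dropping bran flakes and seed granola frees 55 cm; slotting in berry bites + corn puffs (67 cm) lifts the total to 1794 at 132 cm.
Nothing else within 132 cm beats 1794.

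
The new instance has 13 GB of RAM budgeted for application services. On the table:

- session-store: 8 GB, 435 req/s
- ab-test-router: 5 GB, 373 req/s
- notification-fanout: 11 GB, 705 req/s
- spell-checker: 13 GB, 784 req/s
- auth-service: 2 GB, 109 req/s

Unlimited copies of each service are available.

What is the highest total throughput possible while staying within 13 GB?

855

2×ab-test-router + auth-service uses 12 of the 13 GB and totals 855.
That's the maximum — no swap from here does better than 855.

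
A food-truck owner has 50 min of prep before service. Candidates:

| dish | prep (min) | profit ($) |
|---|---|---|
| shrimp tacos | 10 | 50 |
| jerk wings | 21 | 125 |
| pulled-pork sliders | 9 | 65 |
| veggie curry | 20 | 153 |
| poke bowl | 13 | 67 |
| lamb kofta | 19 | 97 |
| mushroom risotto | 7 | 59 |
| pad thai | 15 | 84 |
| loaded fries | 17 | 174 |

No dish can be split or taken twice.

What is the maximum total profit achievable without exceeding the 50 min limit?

Taking the top-ratio dishes first gives veggie curry + mushroom risotto + loaded fries for 386 (44 min).
The 7 min tied up in mushroom risotto is better spent on poke bowl — total rises to 394 (50 min).
Every other selection either busts 50 min or fails to beat 394.

394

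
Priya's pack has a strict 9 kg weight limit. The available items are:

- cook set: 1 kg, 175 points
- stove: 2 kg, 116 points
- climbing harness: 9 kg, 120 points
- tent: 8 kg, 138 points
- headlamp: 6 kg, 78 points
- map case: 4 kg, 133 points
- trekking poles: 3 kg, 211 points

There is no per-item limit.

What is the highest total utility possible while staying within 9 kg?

By utility per kg: cook set 175.00, trekking poles 70.33, stove 58.00, map case 33.25 lead.
9×cook set uses 9 of the 9 kg and totals 1575.
That's the maximum — no swap from here does better than 1575.

1575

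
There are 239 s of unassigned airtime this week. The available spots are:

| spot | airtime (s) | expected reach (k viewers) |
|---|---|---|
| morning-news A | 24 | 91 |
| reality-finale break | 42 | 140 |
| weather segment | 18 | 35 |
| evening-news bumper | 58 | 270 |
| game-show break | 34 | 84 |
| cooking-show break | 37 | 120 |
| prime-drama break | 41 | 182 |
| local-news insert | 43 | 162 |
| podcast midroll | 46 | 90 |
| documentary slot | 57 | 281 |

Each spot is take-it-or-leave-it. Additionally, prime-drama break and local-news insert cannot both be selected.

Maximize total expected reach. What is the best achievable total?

993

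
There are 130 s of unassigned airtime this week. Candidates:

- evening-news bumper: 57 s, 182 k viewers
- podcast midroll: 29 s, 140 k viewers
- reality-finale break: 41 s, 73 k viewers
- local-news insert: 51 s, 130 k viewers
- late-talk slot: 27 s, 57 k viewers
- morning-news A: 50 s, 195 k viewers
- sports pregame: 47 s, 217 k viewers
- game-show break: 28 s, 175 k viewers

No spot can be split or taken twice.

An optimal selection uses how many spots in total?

The maximum expected reach within 130 s is 587.
One optimal bundle: morning-news A + sports pregame + game-show break (125 s).
Every optimal selection uses 3 spots.

3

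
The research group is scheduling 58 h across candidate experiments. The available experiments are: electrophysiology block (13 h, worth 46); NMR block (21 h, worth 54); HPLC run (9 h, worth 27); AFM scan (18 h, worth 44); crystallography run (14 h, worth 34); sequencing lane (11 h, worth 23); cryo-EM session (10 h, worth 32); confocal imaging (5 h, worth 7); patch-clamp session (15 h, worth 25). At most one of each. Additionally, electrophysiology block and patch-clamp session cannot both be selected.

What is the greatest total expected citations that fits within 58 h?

Density check — electrophysiology block 3.54, cryo-EM session 3.20, HPLC run 3.00 are the best per h.
Best packing: electrophysiology block + NMR block + crystallography run + cryo-EM session — 58 h, 166 total.

166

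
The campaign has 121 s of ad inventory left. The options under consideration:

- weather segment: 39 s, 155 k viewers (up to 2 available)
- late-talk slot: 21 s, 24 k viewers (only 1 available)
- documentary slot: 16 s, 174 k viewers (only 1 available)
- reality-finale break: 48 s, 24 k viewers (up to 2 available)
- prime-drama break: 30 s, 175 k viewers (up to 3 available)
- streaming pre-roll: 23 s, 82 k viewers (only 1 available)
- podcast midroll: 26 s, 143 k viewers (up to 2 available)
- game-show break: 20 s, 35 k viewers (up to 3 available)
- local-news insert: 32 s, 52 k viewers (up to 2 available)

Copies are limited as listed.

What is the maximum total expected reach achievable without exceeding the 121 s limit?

717

The ratio heuristic lands on documentary slot + 3×prime-drama break (699) but leaves 15 s idle.
Dropping 2×prime-drama break frees 60 s; slotting in streaming pre-roll + 2×podcast midroll (75 s) lifts the total to 717 at 121 s.
Nothing else within 121 s beats 717.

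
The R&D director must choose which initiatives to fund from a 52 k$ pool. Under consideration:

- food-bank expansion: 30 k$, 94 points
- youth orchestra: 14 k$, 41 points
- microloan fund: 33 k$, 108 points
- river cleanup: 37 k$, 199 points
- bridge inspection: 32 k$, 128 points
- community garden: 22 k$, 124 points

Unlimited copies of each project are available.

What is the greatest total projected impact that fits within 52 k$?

Density check — community garden 5.64, river cleanup 5.38, bridge inspection 4.00 are the best per k$.
Best packing: 2×community garden — 44 k$, 248 total.

248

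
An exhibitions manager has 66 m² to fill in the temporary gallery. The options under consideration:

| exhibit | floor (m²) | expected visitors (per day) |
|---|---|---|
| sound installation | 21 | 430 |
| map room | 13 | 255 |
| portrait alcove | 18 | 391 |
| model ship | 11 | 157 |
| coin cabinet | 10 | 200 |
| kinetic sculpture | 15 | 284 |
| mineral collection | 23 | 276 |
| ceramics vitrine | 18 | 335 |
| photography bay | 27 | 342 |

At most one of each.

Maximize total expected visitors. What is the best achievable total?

The ratio heuristic lands on sound installation + map room + portrait alcove + coin cabinet (1276) but leaves 4 m² idle.
The 13 m² tied up in map room is better spent on kinetic sculpture — total rises to 1305 (64 m²).
Next best is sound installation + map room + portrait alcove + coin cabinet at 1276 (62 m²) — short by 29.

1305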